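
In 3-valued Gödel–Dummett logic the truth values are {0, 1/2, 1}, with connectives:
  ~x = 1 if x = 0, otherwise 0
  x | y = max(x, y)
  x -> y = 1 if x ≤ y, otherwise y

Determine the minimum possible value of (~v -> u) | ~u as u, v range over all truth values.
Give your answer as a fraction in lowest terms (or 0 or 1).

1/2

Take u = 1/2, v = 0:
~v = ~0 = 1
~v -> u = 1 -> 1/2 = 1/2
~u = ~1/2 = 0
(~v -> u) | ~u = 1/2 | 0 = 1/2
No assignment yields a value below 1/2, so this is the minimum.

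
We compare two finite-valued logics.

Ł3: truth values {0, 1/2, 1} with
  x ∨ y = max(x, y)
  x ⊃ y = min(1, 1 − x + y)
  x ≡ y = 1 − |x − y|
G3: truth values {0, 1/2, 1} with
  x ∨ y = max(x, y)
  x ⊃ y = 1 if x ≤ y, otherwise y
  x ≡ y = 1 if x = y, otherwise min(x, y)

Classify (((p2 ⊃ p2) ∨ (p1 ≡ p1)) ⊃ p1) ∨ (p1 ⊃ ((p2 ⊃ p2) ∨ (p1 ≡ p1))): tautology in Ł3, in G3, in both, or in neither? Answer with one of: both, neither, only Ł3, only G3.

both

In Ł3: every assignment gives 1 — tautology.
In G3: every assignment gives 1 — tautology.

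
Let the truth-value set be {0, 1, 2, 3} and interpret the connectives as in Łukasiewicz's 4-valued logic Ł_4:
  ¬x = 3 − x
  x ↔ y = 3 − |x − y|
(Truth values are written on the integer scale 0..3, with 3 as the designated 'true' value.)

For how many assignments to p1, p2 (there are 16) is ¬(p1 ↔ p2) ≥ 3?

p1 = 0, p2 = 0 ↦ 0  <
p1 = 0, p2 = 1 ↦ 1  <
p1 = 0, p2 = 2 ↦ 2  <
p1 = 0, p2 = 3 ↦ 3  ≥
p1 = 1, p2 = 0 ↦ 1  <
p1 = 1, p2 = 1 ↦ 0  <
p1 = 1, p2 = 2 ↦ 1  <
p1 = 1, p2 = 3 ↦ 2  <
p1 = 2, p2 = 0 ↦ 2  <
p1 = 2, p2 = 1 ↦ 1  <
p1 = 2, p2 = 2 ↦ 0  <
p1 = 2, p2 = 3 ↦ 1  <
p1 = 3, p2 = 0 ↦ 3  ≥
p1 = 3, p2 = 1 ↦ 2  <
p1 = 3, p2 = 2 ↦ 1  <
p1 = 3, p2 = 3 ↦ 0  <
So 2 of the 16 assignments meet the threshold.

2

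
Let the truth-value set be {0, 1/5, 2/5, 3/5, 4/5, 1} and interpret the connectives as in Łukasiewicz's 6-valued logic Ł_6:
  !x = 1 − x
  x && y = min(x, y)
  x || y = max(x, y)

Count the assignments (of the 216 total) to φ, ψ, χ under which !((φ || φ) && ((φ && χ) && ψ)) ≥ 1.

value 1: 91 assignments (counts)
value 4/5: 61 assignments
value 3/5: 37 assignments
value 2/5: 19 assignments
value 1/5: 7 assignments
value 0: 1 assignment
So 91 of the 216 assignments meet the threshold.

91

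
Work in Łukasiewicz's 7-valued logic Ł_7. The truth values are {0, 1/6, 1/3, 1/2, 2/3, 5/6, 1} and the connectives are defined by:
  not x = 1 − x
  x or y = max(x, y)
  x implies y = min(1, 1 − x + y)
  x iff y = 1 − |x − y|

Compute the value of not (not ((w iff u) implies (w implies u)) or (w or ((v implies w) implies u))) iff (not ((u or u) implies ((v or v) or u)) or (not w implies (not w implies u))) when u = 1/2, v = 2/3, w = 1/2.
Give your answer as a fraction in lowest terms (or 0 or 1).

1/3

w iff u = 1/2 iff 1/2 = 1
w implies u = 1/2 implies 1/2 = 1
(w iff u) implies (w implies u) = 1 implies 1 = 1
not ((w iff u) implies (w implies u)) = not 1 = 0
v implies w = 2/3 implies 1/2 = 5/6
(v implies w) implies u = 5/6 implies 1/2 = 2/3
w or ((v implies w) implies u) = 1/2 or 2/3 = 2/3
not ((w iff u) implies (w implies u)) or (w or ((v implies w) implies u)) = 0 or 2/3 = 2/3
not (not ((w iff u) implies (w implies u)) or (w or ((v implies w) implies u))) = not 2/3 = 1/3
u or u = 1/2 or 1/2 = 1/2
v or v = 2/3 or 2/3 = 2/3
(v or v) or u = 2/3 or 1/2 = 2/3
(u or u) implies ((v or v) or u) = 1/2 implies 2/3 = 1
not ((u or u) implies ((v or v) or u)) = not 1 = 0
not w = not 1/2 = 1/2
not w = not 1/2 = 1/2
not w implies u = 1/2 implies 1/2 = 1
not w implies (not w implies u) = 1/2 implies 1 = 1
not ((u or u) implies ((v or v) or u)) or (not w implies (not w implies u)) = 0 or 1 = 1
not (not ((w iff u) implies (w implies u)) or (w or ((v implies w) implies u))) iff (not ((u or u) implies ((v or v) or u)) or (not w implies (not w implies u))) = 1/3 iff 1 = 1/3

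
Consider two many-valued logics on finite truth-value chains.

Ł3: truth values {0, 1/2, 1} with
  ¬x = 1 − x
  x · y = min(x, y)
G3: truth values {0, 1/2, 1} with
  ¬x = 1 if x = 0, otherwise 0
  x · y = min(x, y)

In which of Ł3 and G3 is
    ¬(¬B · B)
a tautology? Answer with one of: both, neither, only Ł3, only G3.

In Ł3: at B = 1/2 the value is 1/2 — not a tautology.
In G3: every assignment gives 1 — tautology.

only G3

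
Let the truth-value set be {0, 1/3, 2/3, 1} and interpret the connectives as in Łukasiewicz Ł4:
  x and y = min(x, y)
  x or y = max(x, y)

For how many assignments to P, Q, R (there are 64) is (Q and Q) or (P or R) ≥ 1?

37

value 1: 37 assignments (counts)
value 2/3: 19 assignments
value 1/3: 7 assignments
value 0: 1 assignment
So 37 of the 64 assignments meet the threshold.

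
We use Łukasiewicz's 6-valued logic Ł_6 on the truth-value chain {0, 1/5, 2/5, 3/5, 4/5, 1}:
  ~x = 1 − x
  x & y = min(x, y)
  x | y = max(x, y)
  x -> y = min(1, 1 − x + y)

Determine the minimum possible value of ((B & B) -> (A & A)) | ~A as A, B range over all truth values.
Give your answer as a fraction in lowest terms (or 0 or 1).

3/5

Take A = 2/5, B = 4/5:
B & B = 4/5 & 4/5 = 4/5
A & A = 2/5 & 2/5 = 2/5
(B & B) -> (A & A) = 4/5 -> 2/5 = 3/5
~A = ~2/5 = 3/5
((B & B) -> (A & A)) | ~A = 3/5 | 3/5 = 3/5
No assignment yields a value below 3/5, so this is the minimum.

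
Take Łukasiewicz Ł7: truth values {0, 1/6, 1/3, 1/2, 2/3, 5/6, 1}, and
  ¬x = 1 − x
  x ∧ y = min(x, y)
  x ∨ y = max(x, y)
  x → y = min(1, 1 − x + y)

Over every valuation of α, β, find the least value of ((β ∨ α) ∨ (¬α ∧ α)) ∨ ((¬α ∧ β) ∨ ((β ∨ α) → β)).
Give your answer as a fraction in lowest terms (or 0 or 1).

1/2

Take α = 1/2, β = 0:
β ∨ α = 0 ∨ 1/2 = 1/2
¬α = ¬1/2 = 1/2
¬α ∧ α = 1/2 ∧ 1/2 = 1/2
(β ∨ α) ∨ (¬α ∧ α) = 1/2 ∨ 1/2 = 1/2
¬α = ¬1/2 = 1/2
¬α ∧ β = 1/2 ∧ 0 = 0
β ∨ α = 0 ∨ 1/2 = 1/2
(β ∨ α) → β = 1/2 → 0 = 1/2
(¬α ∧ β) ∨ ((β ∨ α) → β) = 0 ∨ 1/2 = 1/2
((β ∨ α) ∨ (¬α ∧ α)) ∨ ((¬α ∧ β) ∨ ((β ∨ α) → β)) = 1/2 ∨ 1/2 = 1/2
No assignment yields a value below 1/2, so this is the minimum.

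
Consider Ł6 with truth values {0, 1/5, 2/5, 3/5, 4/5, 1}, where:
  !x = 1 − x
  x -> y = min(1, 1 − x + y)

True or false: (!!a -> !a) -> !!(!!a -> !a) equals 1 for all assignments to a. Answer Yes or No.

a = 0 ↦ 1
a = 1/5 ↦ 1
a = 2/5 ↦ 1
a = 3/5 ↦ 1
a = 4/5 ↦ 1
a = 1 ↦ 1
Every assignment gives a value ≥ 1.

Yes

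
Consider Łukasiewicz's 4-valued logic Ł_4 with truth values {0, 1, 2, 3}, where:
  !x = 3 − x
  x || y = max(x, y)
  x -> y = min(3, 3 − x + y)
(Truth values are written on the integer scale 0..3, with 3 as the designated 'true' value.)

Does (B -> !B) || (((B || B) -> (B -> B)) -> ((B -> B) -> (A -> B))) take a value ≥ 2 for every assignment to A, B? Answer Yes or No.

A = 0, B = 0 ↦ 3
A = 0, B = 1 ↦ 3
A = 0, B = 2 ↦ 3
A = 0, B = 3 ↦ 3
A = 1, B = 0 ↦ 3
A = 1, B = 1 ↦ 3
A = 1, B = 2 ↦ 3
A = 1, B = 3 ↦ 3
A = 2, B = 0 ↦ 3
A = 2, B = 1 ↦ 3
A = 2, B = 2 ↦ 3
A = 2, B = 3 ↦ 3
A = 3, B = 0 ↦ 3
A = 3, B = 1 ↦ 3
A = 3, B = 2 ↦ 2
A = 3, B = 3 ↦ 3
Every assignment gives a value ≥ 2.

Yes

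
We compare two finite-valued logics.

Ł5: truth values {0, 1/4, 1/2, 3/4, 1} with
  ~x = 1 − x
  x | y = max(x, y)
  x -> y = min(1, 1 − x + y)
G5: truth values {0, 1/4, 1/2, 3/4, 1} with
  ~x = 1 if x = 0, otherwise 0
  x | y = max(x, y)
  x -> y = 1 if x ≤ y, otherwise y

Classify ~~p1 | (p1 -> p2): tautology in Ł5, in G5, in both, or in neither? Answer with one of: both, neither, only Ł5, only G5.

only G5

In Ł5: at p1 = 1/4, p2 = 0 the value is 3/4 — not a tautology.
In G5: every assignment gives 1 — tautology.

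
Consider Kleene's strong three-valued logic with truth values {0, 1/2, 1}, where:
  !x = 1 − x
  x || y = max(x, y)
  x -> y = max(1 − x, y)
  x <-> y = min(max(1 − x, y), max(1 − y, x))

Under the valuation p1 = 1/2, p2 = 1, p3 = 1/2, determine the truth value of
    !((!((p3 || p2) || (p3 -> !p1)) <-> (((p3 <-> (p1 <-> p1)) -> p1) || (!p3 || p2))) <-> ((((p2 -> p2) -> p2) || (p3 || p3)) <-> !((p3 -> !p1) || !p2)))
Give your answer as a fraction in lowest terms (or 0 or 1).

1/2

p3 || p2 = 1/2 || 1 = 1
!p1 = !1/2 = 1/2
p3 -> !p1 = 1/2 -> 1/2 = 1/2
(p3 || p2) || (p3 -> !p1) = 1 || 1/2 = 1
!((p3 || p2) || (p3 -> !p1)) = !1 = 0
p1 <-> p1 = 1/2 <-> 1/2 = 1/2
p3 <-> (p1 <-> p1) = 1/2 <-> 1/2 = 1/2
(p3 <-> (p1 <-> p1)) -> p1 = 1/2 -> 1/2 = 1/2
!p3 = !1/2 = 1/2
!p3 || p2 = 1/2 || 1 = 1
((p3 <-> (p1 <-> p1)) -> p1) || (!p3 || p2) = 1/2 || 1 = 1
!((p3 || p2) || (p3 -> !p1)) <-> (((p3 <-> (p1 <-> p1)) -> p1) || (!p3 || p2)) = 0 <-> 1 = 0
p2 -> p2 = 1 -> 1 = 1
(p2 -> p2) -> p2 = 1 -> 1 = 1
p3 || p3 = 1/2 || 1/2 = 1/2
((p2 -> p2) -> p2) || (p3 || p3) = 1 || 1/2 = 1
!p1 = !1/2 = 1/2
p3 -> !p1 = 1/2 -> 1/2 = 1/2
!p2 = !1 = 0
(p3 -> !p1) || !p2 = 1/2 || 0 = 1/2
!((p3 -> !p1) || !p2) = !1/2 = 1/2
(((p2 -> p2) -> p2) || (p3 || p3)) <-> !((p3 -> !p1) || !p2) = 1 <-> 1/2 = 1/2
(!((p3 || p2) || (p3 -> !p1)) <-> (((p3 <-> (p1 <-> p1)) -> p1) || (!p3 || p2))) <-> ((((p2 -> p2) -> p2) || (p3 || p3)) <-> !((p3 -> !p1) || !p2)) = 0 <-> 1/2 = 1/2
!((!((p3 || p2) || (p3 -> !p1)) <-> (((p3 <-> (p1 <-> p1)) -> p1) || (!p3 || p2))) <-> ((((p2 -> p2) -> p2) || (p3 || p3)) <-> !((p3 -> !p1) || !p2))) = !1/2 = 1/2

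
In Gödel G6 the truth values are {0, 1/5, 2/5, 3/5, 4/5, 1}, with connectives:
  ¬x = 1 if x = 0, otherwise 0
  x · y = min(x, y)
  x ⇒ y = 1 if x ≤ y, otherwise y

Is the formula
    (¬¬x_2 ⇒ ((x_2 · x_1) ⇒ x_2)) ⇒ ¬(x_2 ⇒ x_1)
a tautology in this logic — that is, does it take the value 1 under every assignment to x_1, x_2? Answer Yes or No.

No

Counterexample: take x_1 = 0, x_2 = 0.
¬x_2 = ¬0 = 1
¬¬x_2 = ¬1 = 0
x_2 · x_1 = 0 · 0 = 0
(x_2 · x_1) ⇒ x_2 = 0 ⇒ 0 = 1
¬¬x_2 ⇒ ((x_2 · x_1) ⇒ x_2) = 0 ⇒ 1 = 1
x_2 ⇒ x_1 = 0 ⇒ 0 = 1
¬(x_2 ⇒ x_1) = ¬1 = 0
(¬¬x_2 ⇒ ((x_2 · x_1) ⇒ x_2)) ⇒ ¬(x_2 ⇒ x_1) = 1 ⇒ 0 = 0
This gives 0 ≠ 1.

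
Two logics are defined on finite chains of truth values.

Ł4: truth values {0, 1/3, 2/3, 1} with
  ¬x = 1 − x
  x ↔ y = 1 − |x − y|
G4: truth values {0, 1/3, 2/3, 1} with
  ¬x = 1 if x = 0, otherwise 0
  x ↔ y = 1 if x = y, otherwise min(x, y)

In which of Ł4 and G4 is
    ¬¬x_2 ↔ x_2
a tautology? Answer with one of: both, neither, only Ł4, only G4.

only Ł4

In Ł4: every assignment gives 1 — tautology.
In G4: at x_2 = 1/3 the value is 1/3 — not a tautology.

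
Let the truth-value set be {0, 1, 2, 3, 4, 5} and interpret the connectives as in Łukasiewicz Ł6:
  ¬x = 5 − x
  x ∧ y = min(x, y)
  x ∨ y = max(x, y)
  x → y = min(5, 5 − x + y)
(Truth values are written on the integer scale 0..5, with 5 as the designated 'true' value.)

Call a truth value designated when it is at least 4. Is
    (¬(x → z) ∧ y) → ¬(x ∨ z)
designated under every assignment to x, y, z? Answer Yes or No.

No

Counterexample: take x = 4, y = 3, z = 0.
x → z = 4 → 0 = 1
¬(x → z) = ¬1 = 4
¬(x → z) ∧ y = 4 ∧ 3 = 3
x ∨ z = 4 ∨ 0 = 4
¬(x ∨ z) = ¬4 = 1
(¬(x → z) ∧ y) → ¬(x ∨ z) = 3 → 1 = 3
This gives 3, which is below 4.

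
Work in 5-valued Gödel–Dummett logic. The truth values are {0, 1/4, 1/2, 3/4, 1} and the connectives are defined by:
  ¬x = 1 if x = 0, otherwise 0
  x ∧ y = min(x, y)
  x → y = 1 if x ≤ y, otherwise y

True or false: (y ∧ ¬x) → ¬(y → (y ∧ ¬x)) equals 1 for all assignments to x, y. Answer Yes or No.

No

Counterexample: take x = 0, y = 1/4.
¬x = ¬0 = 1
y ∧ ¬x = 1/4 ∧ 1 = 1/4
y → (y ∧ ¬x) = 1/4 → 1/4 = 1
¬(y → (y ∧ ¬x)) = ¬1 = 0
(y ∧ ¬x) → ¬(y → (y ∧ ¬x)) = 1/4 → 0 = 0
This gives 0 ≠ 1.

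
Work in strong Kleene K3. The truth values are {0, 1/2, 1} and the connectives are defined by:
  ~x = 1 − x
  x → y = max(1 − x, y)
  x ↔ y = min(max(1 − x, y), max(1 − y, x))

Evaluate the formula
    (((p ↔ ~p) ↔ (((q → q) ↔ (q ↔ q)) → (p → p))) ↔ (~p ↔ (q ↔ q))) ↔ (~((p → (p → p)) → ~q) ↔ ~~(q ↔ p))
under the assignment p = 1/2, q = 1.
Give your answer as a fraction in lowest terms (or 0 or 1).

1/2

~p = ~1/2 = 1/2
p ↔ ~p = 1/2 ↔ 1/2 = 1/2
q → q = 1 → 1 = 1
q ↔ q = 1 ↔ 1 = 1
(q → q) ↔ (q ↔ q) = 1 ↔ 1 = 1
p → p = 1/2 → 1/2 = 1/2
((q → q) ↔ (q ↔ q)) → (p → p) = 1 → 1/2 = 1/2
(p ↔ ~p) ↔ (((q → q) ↔ (q ↔ q)) → (p → p)) = 1/2 ↔ 1/2 = 1/2
~p = ~1/2 = 1/2
q ↔ q = 1 ↔ 1 = 1
~p ↔ (q ↔ q) = 1/2 ↔ 1 = 1/2
((p ↔ ~p) ↔ (((q → q) ↔ (q ↔ q)) → (p → p))) ↔ (~p ↔ (q ↔ q)) = 1/2 ↔ 1/2 = 1/2
p → p = 1/2 → 1/2 = 1/2
p → (p → p) = 1/2 → 1/2 = 1/2
~q = ~1 = 0
(p → (p → p)) → ~q = 1/2 → 0 = 1/2
~((p → (p → p)) → ~q) = ~1/2 = 1/2
q ↔ p = 1 ↔ 1/2 = 1/2
~(q ↔ p) = ~1/2 = 1/2
~~(q ↔ p) = ~1/2 = 1/2
~((p → (p → p)) → ~q) ↔ ~~(q ↔ p) = 1/2 ↔ 1/2 = 1/2
(((p ↔ ~p) ↔ (((q → q) ↔ (q ↔ q)) → (p → p))) ↔ (~p ↔ (q ↔ q))) ↔ (~((p → (p → p)) → ~q) ↔ ~~(q ↔ p)) = 1/2 ↔ 1/2 = 1/2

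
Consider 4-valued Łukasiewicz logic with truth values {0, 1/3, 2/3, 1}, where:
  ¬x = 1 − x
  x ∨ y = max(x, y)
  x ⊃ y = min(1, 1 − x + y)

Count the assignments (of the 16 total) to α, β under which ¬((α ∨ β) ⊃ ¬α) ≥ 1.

4

α = 0, β = 0 ↦ 0  <
α = 0, β = 1/3 ↦ 0  <
α = 0, β = 2/3 ↦ 0  <
α = 0, β = 1 ↦ 0  <
α = 1/3, β = 0 ↦ 0  <
α = 1/3, β = 1/3 ↦ 0  <
α = 1/3, β = 2/3 ↦ 0  <
α = 1/3, β = 1 ↦ 1/3  <
α = 2/3, β = 0 ↦ 1/3  <
α = 2/3, β = 1/3 ↦ 1/3  <
α = 2/3, β = 2/3 ↦ 1/3  <
α = 2/3, β = 1 ↦ 2/3  <
α = 1, β = 0 ↦ 1  ≥
α = 1, β = 1/3 ↦ 1  ≥
α = 1, β = 2/3 ↦ 1  ≥
α = 1, β = 1 ↦ 1  ≥
So 4 of the 16 assignments meet the threshold.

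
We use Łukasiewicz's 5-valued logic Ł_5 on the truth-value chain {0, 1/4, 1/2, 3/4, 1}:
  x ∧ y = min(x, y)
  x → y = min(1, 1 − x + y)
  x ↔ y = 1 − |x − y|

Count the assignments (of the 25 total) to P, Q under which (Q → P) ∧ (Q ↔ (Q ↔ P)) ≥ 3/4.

12

value 1: 5 assignments (counts)
value 3/4: 7 assignments (counts)
value 1/2: 7 assignments
value 1/4: 4 assignments
value 0: 2 assignments
So 12 of the 25 assignments meet the threshold.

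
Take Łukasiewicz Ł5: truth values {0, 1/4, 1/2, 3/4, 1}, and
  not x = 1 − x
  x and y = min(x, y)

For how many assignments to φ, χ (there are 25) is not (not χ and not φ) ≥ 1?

9

value 1: 9 assignments (counts)
value 3/4: 7 assignments
value 1/2: 5 assignments
value 1/4: 3 assignments
value 0: 1 assignment
So 9 of the 25 assignments meet the threshold.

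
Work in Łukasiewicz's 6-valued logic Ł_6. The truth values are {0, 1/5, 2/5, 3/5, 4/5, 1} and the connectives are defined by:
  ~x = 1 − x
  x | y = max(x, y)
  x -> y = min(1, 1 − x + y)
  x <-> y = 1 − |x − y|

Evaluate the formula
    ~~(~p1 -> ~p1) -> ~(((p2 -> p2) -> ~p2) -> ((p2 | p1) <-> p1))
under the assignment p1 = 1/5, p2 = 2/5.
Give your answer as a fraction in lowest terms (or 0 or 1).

0

~p1 = ~1/5 = 4/5
~p1 = ~1/5 = 4/5
~p1 -> ~p1 = 4/5 -> 4/5 = 1
~(~p1 -> ~p1) = ~1 = 0
~~(~p1 -> ~p1) = ~0 = 1
p2 -> p2 = 2/5 -> 2/5 = 1
~p2 = ~2/5 = 3/5
(p2 -> p2) -> ~p2 = 1 -> 3/5 = 3/5
p2 | p1 = 2/5 | 1/5 = 2/5
(p2 | p1) <-> p1 = 2/5 <-> 1/5 = 4/5
((p2 -> p2) -> ~p2) -> ((p2 | p1) <-> p1) = 3/5 -> 4/5 = 1
~(((p2 -> p2) -> ~p2) -> ((p2 | p1) <-> p1)) = ~1 = 0
~~(~p1 -> ~p1) -> ~(((p2 -> p2) -> ~p2) -> ((p2 | p1) <-> p1)) = 1 -> 0 = 0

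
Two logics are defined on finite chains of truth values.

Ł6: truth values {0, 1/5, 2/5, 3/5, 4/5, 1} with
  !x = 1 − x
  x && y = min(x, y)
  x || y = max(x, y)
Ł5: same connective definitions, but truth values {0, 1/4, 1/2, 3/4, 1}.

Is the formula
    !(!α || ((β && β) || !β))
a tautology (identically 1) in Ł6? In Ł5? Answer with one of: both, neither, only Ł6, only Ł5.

neither

In Ł6: at α = 0, β = 0 the value is 0 — not a tautology.
In Ł5: at α = 0, β = 0 the value is 0 — not a tautology.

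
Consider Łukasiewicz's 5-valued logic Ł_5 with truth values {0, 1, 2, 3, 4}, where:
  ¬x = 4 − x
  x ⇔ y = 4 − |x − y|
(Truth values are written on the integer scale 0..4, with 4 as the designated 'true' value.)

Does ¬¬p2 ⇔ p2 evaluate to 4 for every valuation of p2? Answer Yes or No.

p2 = 0 ↦ 4
p2 = 1 ↦ 4
p2 = 2 ↦ 4
p2 = 3 ↦ 4
p2 = 4 ↦ 4
Every assignment gives a value ≥ 4.

Yes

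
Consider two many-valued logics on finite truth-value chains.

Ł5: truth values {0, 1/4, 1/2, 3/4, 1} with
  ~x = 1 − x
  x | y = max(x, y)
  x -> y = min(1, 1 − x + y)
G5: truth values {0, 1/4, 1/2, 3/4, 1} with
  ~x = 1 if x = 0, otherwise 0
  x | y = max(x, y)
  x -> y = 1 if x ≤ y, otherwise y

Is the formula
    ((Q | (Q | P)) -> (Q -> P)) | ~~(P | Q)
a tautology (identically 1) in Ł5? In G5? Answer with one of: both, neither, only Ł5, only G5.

In Ł5: at P = 0, Q = 3/4 the value is 3/4 — not a tautology.
In G5: every assignment gives 1 — tautology.

only G5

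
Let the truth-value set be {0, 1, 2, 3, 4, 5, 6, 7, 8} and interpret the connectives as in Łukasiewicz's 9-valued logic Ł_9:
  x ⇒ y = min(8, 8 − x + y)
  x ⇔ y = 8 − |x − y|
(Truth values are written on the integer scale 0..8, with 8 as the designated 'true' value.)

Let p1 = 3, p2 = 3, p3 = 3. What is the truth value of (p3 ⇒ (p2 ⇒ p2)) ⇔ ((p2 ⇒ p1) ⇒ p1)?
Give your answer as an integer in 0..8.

p2 ⇒ p2 = 3 ⇒ 3 = 8
p3 ⇒ (p2 ⇒ p2) = 3 ⇒ 8 = 8
p2 ⇒ p1 = 3 ⇒ 3 = 8
(p2 ⇒ p1) ⇒ p1 = 8 ⇒ 3 = 3
(p3 ⇒ (p2 ⇒ p2)) ⇔ ((p2 ⇒ p1) ⇒ p1) = 8 ⇔ 3 = 3

3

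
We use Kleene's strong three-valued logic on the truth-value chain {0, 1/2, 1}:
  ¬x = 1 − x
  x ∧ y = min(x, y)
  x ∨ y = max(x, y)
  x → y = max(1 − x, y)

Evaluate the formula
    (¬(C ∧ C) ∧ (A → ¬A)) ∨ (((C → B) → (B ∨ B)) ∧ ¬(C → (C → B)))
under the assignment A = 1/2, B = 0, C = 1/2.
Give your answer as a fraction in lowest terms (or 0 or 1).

C ∧ C = 1/2 ∧ 1/2 = 1/2
¬(C ∧ C) = ¬1/2 = 1/2
¬A = ¬1/2 = 1/2
A → ¬A = 1/2 → 1/2 = 1/2
¬(C ∧ C) ∧ (A → ¬A) = 1/2 ∧ 1/2 = 1/2
C → B = 1/2 → 0 = 1/2
B ∨ B = 0 ∨ 0 = 0
(C → B) → (B ∨ B) = 1/2 → 0 = 1/2
C → B = 1/2 → 0 = 1/2
C → (C → B) = 1/2 → 1/2 = 1/2
¬(C → (C → B)) = ¬1/2 = 1/2
((C → B) → (B ∨ B)) ∧ ¬(C → (C → B)) = 1/2 ∧ 1/2 = 1/2
(¬(C ∧ C) ∧ (A → ¬A)) ∨ (((C → B) → (B ∨ B)) ∧ ¬(C → (C → B))) = 1/2 ∨ 1/2 = 1/2

1/2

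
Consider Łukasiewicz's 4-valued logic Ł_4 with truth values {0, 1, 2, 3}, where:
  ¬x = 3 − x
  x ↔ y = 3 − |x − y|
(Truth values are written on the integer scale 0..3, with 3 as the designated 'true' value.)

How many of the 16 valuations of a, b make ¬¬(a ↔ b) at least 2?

a = 0, b = 0 ↦ 3  ≥
a = 0, b = 1 ↦ 2  ≥
a = 0, b = 2 ↦ 1  <
a = 0, b = 3 ↦ 0  <
a = 1, b = 0 ↦ 2  ≥
a = 1, b = 1 ↦ 3  ≥
a = 1, b = 2 ↦ 2  ≥
a = 1, b = 3 ↦ 1  <
a = 2, b = 0 ↦ 1  <
a = 2, b = 1 ↦ 2  ≥
a = 2, b = 2 ↦ 3  ≥
a = 2, b = 3 ↦ 2  ≥
a = 3, b = 0 ↦ 0  <
a = 3, b = 1 ↦ 1  <
a = 3, b = 2 ↦ 2  ≥
a = 3, b = 3 ↦ 3  ≥
So 10 of the 16 assignments meet the threshold.

10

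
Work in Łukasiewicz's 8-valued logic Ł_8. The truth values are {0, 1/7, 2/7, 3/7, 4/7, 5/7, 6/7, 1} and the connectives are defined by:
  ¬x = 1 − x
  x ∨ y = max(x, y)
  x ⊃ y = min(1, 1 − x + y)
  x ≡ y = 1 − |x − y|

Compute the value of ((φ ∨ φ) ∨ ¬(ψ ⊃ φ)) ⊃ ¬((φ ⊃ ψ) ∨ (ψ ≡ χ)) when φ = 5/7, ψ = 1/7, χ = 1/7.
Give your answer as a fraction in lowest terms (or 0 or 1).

φ ∨ φ = 5/7 ∨ 5/7 = 5/7
ψ ⊃ φ = 1/7 ⊃ 5/7 = 1
¬(ψ ⊃ φ) = ¬1 = 0
(φ ∨ φ) ∨ ¬(ψ ⊃ φ) = 5/7 ∨ 0 = 5/7
φ ⊃ ψ = 5/7 ⊃ 1/7 = 3/7
ψ ≡ χ = 1/7 ≡ 1/7 = 1
(φ ⊃ ψ) ∨ (ψ ≡ χ) = 3/7 ∨ 1 = 1
¬((φ ⊃ ψ) ∨ (ψ ≡ χ)) = ¬1 = 0
((φ ∨ φ) ∨ ¬(ψ ⊃ φ)) ⊃ ¬((φ ⊃ ψ) ∨ (ψ ≡ χ)) = 5/7 ⊃ 0 = 2/7

2/7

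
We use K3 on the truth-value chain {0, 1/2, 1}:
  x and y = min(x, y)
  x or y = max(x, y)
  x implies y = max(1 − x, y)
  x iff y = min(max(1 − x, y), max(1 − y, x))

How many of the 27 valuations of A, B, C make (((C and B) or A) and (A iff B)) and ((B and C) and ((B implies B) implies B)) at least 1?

1

value 1: 1 assignment (counts)
value 1/2: 9 assignments
value 0: 17 assignments
So 1 of the 27 assignments meets the threshold.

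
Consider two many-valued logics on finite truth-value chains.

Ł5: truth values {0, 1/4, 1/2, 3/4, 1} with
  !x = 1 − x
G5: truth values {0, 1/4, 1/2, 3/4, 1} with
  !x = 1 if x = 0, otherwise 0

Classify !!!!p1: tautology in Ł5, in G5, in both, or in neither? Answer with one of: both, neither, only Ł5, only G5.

neither

In Ł5: at p1 = 0 the value is 0 — not a tautology.
In G5: at p1 = 0 the value is 0 — not a tautology.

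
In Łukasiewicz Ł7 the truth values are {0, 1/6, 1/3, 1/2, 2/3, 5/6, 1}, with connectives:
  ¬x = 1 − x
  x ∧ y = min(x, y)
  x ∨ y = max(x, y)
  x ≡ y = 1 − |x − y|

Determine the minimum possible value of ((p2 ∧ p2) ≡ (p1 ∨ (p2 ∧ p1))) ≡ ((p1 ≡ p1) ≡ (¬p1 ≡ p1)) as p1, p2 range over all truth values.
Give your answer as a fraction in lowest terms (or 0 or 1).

Take p1 = 0, p2 = 0:
p2 ∧ p2 = 0 ∧ 0 = 0
p2 ∧ p1 = 0 ∧ 0 = 0
p1 ∨ (p2 ∧ p1) = 0 ∨ 0 = 0
(p2 ∧ p2) ≡ (p1 ∨ (p2 ∧ p1)) = 0 ≡ 0 = 1
p1 ≡ p1 = 0 ≡ 0 = 1
¬p1 = ¬0 = 1
¬p1 ≡ p1 = 1 ≡ 0 = 0
(p1 ≡ p1) ≡ (¬p1 ≡ p1) = 1 ≡ 0 = 0
((p2 ∧ p2) ≡ (p1 ∨ (p2 ∧ p1))) ≡ ((p1 ≡ p1) ≡ (¬p1 ≡ p1)) = 1 ≡ 0 = 0
No assignment yields a value below 0, so this is the minimum.

0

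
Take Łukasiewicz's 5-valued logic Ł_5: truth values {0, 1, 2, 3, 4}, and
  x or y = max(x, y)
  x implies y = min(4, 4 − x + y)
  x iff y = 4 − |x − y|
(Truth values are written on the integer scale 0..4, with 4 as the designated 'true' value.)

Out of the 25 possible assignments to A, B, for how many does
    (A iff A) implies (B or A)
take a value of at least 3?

16

value 4: 9 assignments (counts)
value 3: 7 assignments (counts)
value 2: 5 assignments
value 1: 3 assignments
value 0: 1 assignment
So 16 of the 25 assignments meet the threshold.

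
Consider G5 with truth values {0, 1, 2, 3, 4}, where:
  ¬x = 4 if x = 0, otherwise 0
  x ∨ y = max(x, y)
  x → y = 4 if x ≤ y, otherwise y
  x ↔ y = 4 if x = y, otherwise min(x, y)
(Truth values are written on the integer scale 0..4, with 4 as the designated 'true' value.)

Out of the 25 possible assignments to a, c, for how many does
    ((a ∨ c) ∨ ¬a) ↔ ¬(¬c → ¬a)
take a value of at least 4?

value 4: 1 assignment (counts)
value 3: 1 assignment
value 2: 1 assignment
value 1: 1 assignment
value 0: 21 assignments
So 1 of the 25 assignments meets the threshold.

1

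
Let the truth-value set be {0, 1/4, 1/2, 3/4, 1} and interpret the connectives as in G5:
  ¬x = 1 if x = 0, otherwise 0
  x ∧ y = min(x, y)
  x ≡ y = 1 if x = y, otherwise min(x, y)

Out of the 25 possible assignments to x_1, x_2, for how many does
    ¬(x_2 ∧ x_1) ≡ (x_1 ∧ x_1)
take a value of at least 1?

value 1: 1 assignment (counts)
value 3/4: 1 assignment
value 1/2: 1 assignment
value 1/4: 1 assignment
value 0: 21 assignments
So 1 of the 25 assignments meets the threshold.

1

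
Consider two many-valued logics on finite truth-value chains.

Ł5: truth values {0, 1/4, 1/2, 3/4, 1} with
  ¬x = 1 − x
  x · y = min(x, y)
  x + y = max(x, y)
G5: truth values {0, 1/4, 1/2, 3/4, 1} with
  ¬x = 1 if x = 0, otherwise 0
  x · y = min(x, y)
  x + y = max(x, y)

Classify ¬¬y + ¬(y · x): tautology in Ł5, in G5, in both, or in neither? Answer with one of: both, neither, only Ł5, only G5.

In Ł5: at x = 1/4, y = 1/4 the value is 3/4 — not a tautology.
In G5: every assignment gives 1 — tautology.

only G5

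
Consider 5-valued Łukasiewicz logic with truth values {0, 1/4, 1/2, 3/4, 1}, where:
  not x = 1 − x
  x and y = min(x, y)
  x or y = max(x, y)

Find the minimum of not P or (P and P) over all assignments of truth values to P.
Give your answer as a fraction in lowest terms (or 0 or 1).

1/2

Take P = 1/2:
not P = not 1/2 = 1/2
P and P = 1/2 and 1/2 = 1/2
not P or (P and P) = 1/2 or 1/2 = 1/2
No assignment yields a value below 1/2, so this is the minimum.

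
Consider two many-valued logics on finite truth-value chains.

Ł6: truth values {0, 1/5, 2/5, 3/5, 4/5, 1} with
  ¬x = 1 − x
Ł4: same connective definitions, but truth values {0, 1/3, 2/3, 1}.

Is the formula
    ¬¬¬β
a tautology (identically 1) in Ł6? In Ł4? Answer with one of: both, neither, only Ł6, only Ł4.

In Ł6: at β = 1/5 the value is 4/5 — not a tautology.
In Ł4: at β = 1/3 the value is 2/3 — not a tautology.

neither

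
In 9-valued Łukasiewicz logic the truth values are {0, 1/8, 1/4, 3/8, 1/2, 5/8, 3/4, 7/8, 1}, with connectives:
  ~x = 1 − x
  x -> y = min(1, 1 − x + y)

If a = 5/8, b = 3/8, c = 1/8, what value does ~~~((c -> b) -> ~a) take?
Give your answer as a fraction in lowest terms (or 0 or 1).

5/8

c -> b = 1/8 -> 3/8 = 1
~a = ~5/8 = 3/8
(c -> b) -> ~a = 1 -> 3/8 = 3/8
~((c -> b) -> ~a) = ~3/8 = 5/8
~~((c -> b) -> ~a) = ~5/8 = 3/8
~~~((c -> b) -> ~a) = ~3/8 = 5/8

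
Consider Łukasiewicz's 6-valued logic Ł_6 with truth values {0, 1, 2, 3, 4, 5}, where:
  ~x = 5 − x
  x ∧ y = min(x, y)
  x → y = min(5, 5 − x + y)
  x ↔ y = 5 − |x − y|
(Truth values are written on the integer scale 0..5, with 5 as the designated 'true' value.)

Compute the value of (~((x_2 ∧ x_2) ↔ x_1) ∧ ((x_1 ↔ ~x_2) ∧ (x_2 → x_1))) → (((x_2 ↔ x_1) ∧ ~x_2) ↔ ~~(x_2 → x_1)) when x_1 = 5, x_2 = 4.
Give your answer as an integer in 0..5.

5

x_2 ∧ x_2 = 4 ∧ 4 = 4
(x_2 ∧ x_2) ↔ x_1 = 4 ↔ 5 = 4
~((x_2 ∧ x_2) ↔ x_1) = ~4 = 1
~x_2 = ~4 = 1
x_1 ↔ ~x_2 = 5 ↔ 1 = 1
x_2 → x_1 = 4 → 5 = 5
(x_1 ↔ ~x_2) ∧ (x_2 → x_1) = 1 ∧ 5 = 1
~((x_2 ∧ x_2) ↔ x_1) ∧ ((x_1 ↔ ~x_2) ∧ (x_2 → x_1)) = 1 ∧ 1 = 1
x_2 ↔ x_1 = 4 ↔ 5 = 4
~x_2 = ~4 = 1
(x_2 ↔ x_1) ∧ ~x_2 = 4 ∧ 1 = 1
x_2 → x_1 = 4 → 5 = 5
~(x_2 → x_1) = ~5 = 0
~~(x_2 → x_1) = ~0 = 5
((x_2 ↔ x_1) ∧ ~x_2) ↔ ~~(x_2 → x_1) = 1 ↔ 5 = 1
(~((x_2 ∧ x_2) ↔ x_1) ∧ ((x_1 ↔ ~x_2) ∧ (x_2 → x_1))) → (((x_2 ↔ x_1) ∧ ~x_2) ↔ ~~(x_2 → x_1)) = 1 → 1 = 5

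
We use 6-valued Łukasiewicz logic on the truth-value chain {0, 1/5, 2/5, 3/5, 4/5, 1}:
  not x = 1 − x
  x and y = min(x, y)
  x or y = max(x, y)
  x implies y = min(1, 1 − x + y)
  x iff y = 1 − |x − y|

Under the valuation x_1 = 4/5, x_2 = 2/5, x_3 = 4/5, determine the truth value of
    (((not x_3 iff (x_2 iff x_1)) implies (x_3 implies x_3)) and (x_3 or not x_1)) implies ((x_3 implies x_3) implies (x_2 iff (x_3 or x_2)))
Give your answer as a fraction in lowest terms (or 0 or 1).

not x_3 = not 4/5 = 1/5
x_2 iff x_1 = 2/5 iff 4/5 = 3/5
not x_3 iff (x_2 iff x_1) = 1/5 iff 3/5 = 3/5
x_3 implies x_3 = 4/5 implies 4/5 = 1
(not x_3 iff (x_2 iff x_1)) implies (x_3 implies x_3) = 3/5 implies 1 = 1
not x_1 = not 4/5 = 1/5
x_3 or not x_1 = 4/5 or 1/5 = 4/5
((not x_3 iff (x_2 iff x_1)) implies (x_3 implies x_3)) and (x_3 or not x_1) = 1 and 4/5 = 4/5
x_3 implies x_3 = 4/5 implies 4/5 = 1
x_3 or x_2 = 4/5 or 2/5 = 4/5
x_2 iff (x_3 or x_2) = 2/5 iff 4/5 = 3/5
(x_3 implies x_3) implies (x_2 iff (x_3 or x_2)) = 1 implies 3/5 = 3/5
(((not x_3 iff (x_2 iff x_1)) implies (x_3 implies x_3)) and (x_3 or not x_1)) implies ((x_3 implies x_3) implies (x_2 iff (x_3 or x_2))) = 4/5 implies 3/5 = 4/5

4/5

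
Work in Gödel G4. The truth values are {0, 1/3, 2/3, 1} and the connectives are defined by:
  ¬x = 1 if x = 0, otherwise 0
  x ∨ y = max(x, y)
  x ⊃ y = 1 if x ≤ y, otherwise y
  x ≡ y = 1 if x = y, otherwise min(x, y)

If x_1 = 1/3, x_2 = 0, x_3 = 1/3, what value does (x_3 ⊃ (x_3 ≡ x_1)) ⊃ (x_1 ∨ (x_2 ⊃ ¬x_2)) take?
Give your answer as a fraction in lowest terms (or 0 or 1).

1

x_3 ≡ x_1 = 1/3 ≡ 1/3 = 1
x_3 ⊃ (x_3 ≡ x_1) = 1/3 ⊃ 1 = 1
¬x_2 = ¬0 = 1
x_2 ⊃ ¬x_2 = 0 ⊃ 1 = 1
x_1 ∨ (x_2 ⊃ ¬x_2) = 1/3 ∨ 1 = 1
(x_3 ⊃ (x_3 ≡ x_1)) ⊃ (x_1 ∨ (x_2 ⊃ ¬x_2)) = 1 ⊃ 1 = 1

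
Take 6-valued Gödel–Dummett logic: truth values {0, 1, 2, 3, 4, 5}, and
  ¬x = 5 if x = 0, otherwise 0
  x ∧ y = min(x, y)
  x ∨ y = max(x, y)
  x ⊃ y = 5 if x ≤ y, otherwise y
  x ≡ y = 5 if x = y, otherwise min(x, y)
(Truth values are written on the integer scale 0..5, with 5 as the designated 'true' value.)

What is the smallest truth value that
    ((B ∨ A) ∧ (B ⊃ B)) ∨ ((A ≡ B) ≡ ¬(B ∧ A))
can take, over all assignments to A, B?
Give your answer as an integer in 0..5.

Take A = 0, B = 1:
B ∨ A = 1 ∨ 0 = 1
B ⊃ B = 1 ⊃ 1 = 5
(B ∨ A) ∧ (B ⊃ B) = 1 ∧ 5 = 1
A ≡ B = 0 ≡ 1 = 0
B ∧ A = 1 ∧ 0 = 0
¬(B ∧ A) = ¬0 = 5
(A ≡ B) ≡ ¬(B ∧ A) = 0 ≡ 5 = 0
((B ∨ A) ∧ (B ⊃ B)) ∨ ((A ≡ B) ≡ ¬(B ∧ A)) = 1 ∨ 0 = 1
No assignment yields a value below 1, so this is the minimum.

1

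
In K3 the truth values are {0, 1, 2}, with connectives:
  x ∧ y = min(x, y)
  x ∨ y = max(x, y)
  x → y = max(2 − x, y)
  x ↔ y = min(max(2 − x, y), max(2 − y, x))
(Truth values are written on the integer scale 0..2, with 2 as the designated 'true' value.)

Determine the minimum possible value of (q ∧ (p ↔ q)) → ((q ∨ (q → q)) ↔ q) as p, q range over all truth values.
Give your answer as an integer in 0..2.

Take p = 0, q = 1:
p ↔ q = 0 ↔ 1 = 1
q ∧ (p ↔ q) = 1 ∧ 1 = 1
q → q = 1 → 1 = 1
q ∨ (q → q) = 1 ∨ 1 = 1
(q ∨ (q → q)) ↔ q = 1 ↔ 1 = 1
(q ∧ (p ↔ q)) → ((q ∨ (q → q)) ↔ q) = 1 → 1 = 1
No assignment yields a value below 1, so this is the minimum.

1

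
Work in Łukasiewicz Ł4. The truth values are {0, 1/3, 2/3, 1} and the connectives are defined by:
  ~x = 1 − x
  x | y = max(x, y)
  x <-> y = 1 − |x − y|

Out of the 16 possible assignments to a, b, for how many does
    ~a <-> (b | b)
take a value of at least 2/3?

a = 0, b = 0 ↦ 0  <
a = 0, b = 1/3 ↦ 1/3  <
a = 0, b = 2/3 ↦ 2/3  ≥
a = 0, b = 1 ↦ 1  ≥
a = 1/3, b = 0 ↦ 1/3  <
a = 1/3, b = 1/3 ↦ 2/3  ≥
a = 1/3, b = 2/3 ↦ 1  ≥
a = 1/3, b = 1 ↦ 2/3  ≥
a = 2/3, b = 0 ↦ 2/3  ≥
a = 2/3, b = 1/3 ↦ 1  ≥
a = 2/3, b = 2/3 ↦ 2/3  ≥
a = 2/3, b = 1 ↦ 1/3  <
a = 1, b = 0 ↦ 1  ≥
a = 1, b = 1/3 ↦ 2/3  ≥
a = 1, b = 2/3 ↦ 1/3  <
a = 1, b = 1 ↦ 0  <
So 10 of the 16 assignments meet the threshold.

10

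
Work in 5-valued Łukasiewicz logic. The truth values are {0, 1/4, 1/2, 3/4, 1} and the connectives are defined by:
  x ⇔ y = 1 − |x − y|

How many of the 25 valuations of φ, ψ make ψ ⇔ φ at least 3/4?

value 1: 5 assignments (counts)
value 3/4: 8 assignments (counts)
value 1/2: 6 assignments
value 1/4: 4 assignments
value 0: 2 assignments
So 13 of the 25 assignments meet the threshold.

13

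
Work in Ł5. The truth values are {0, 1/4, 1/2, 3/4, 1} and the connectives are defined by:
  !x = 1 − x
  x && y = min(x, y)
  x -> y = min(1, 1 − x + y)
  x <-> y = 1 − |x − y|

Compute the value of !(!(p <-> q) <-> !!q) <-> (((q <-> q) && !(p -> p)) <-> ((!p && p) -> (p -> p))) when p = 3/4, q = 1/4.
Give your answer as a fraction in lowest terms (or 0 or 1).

3/4

p <-> q = 3/4 <-> 1/4 = 1/2
!(p <-> q) = !1/2 = 1/2
!q = !1/4 = 3/4
!!q = !3/4 = 1/4
!(p <-> q) <-> !!q = 1/2 <-> 1/4 = 3/4
!(!(p <-> q) <-> !!q) = !3/4 = 1/4
q <-> q = 1/4 <-> 1/4 = 1
p -> p = 3/4 -> 3/4 = 1
!(p -> p) = !1 = 0
(q <-> q) && !(p -> p) = 1 && 0 = 0
!p = !3/4 = 1/4
!p && p = 1/4 && 3/4 = 1/4
p -> p = 3/4 -> 3/4 = 1
(!p && p) -> (p -> p) = 1/4 -> 1 = 1
((q <-> q) && !(p -> p)) <-> ((!p && p) -> (p -> p)) = 0 <-> 1 = 0
!(!(p <-> q) <-> !!q) <-> (((q <-> q) && !(p -> p)) <-> ((!p && p) -> (p -> p))) = 1/4 <-> 0 = 3/4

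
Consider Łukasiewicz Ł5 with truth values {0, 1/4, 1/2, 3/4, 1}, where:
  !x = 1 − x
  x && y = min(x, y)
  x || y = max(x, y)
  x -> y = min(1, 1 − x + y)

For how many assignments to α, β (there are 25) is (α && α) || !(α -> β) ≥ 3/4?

10

value 1: 5 assignments (counts)
value 3/4: 5 assignments (counts)
value 1/2: 5 assignments
value 1/4: 5 assignments
value 0: 5 assignments
So 10 of the 25 assignments meet the threshold.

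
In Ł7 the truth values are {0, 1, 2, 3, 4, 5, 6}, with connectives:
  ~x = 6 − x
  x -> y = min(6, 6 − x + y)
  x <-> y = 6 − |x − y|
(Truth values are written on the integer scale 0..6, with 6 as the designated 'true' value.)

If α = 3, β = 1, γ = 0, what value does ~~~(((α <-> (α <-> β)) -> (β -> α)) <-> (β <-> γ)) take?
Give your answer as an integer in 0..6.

1

α <-> β = 3 <-> 1 = 4
α <-> (α <-> β) = 3 <-> 4 = 5
β -> α = 1 -> 3 = 6
(α <-> (α <-> β)) -> (β -> α) = 5 -> 6 = 6
β <-> γ = 1 <-> 0 = 5
((α <-> (α <-> β)) -> (β -> α)) <-> (β <-> γ) = 6 <-> 5 = 5
~(((α <-> (α <-> β)) -> (β -> α)) <-> (β <-> γ)) = ~5 = 1
~~(((α <-> (α <-> β)) -> (β -> α)) <-> (β <-> γ)) = ~1 = 5
~~~(((α <-> (α <-> β)) -> (β -> α)) <-> (β <-> γ)) = ~5 = 1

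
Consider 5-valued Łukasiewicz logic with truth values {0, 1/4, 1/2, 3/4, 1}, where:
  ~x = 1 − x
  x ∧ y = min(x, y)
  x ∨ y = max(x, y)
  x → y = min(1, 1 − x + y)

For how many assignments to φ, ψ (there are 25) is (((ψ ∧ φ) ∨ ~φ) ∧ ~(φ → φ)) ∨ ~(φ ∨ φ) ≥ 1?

5

value 1: 5 assignments (counts)
value 3/4: 5 assignments
value 1/2: 5 assignments
value 1/4: 5 assignments
value 0: 5 assignments
So 5 of the 25 assignments meet the threshold.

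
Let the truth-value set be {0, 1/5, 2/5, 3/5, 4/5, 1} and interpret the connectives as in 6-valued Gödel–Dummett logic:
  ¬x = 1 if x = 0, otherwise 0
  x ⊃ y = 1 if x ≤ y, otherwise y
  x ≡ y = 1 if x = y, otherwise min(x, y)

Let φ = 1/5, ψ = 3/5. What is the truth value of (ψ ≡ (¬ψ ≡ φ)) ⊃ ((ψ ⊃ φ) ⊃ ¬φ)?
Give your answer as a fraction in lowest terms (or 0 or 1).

1

¬ψ = ¬3/5 = 0
¬ψ ≡ φ = 0 ≡ 1/5 = 0
ψ ≡ (¬ψ ≡ φ) = 3/5 ≡ 0 = 0
ψ ⊃ φ = 3/5 ⊃ 1/5 = 1/5
¬φ = ¬1/5 = 0
(ψ ⊃ φ) ⊃ ¬φ = 1/5 ⊃ 0 = 0
(ψ ≡ (¬ψ ≡ φ)) ⊃ ((ψ ⊃ φ) ⊃ ¬φ) = 0 ⊃ 0 = 1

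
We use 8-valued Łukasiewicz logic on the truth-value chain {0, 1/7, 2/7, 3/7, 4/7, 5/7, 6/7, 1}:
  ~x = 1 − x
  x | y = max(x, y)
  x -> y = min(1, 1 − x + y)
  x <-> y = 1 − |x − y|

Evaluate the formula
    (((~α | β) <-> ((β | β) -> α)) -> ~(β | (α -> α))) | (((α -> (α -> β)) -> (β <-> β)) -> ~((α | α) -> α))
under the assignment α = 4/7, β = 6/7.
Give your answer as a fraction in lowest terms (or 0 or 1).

1/7

~α = ~4/7 = 3/7
~α | β = 3/7 | 6/7 = 6/7
β | β = 6/7 | 6/7 = 6/7
(β | β) -> α = 6/7 -> 4/7 = 5/7
(~α | β) <-> ((β | β) -> α) = 6/7 <-> 5/7 = 6/7
α -> α = 4/7 -> 4/7 = 1
β | (α -> α) = 6/7 | 1 = 1
~(β | (α -> α)) = ~1 = 0
((~α | β) <-> ((β | β) -> α)) -> ~(β | (α -> α)) = 6/7 -> 0 = 1/7
α -> β = 4/7 -> 6/7 = 1
α -> (α -> β) = 4/7 -> 1 = 1
β <-> β = 6/7 <-> 6/7 = 1
(α -> (α -> β)) -> (β <-> β) = 1 -> 1 = 1
α | α = 4/7 | 4/7 = 4/7
(α | α) -> α = 4/7 -> 4/7 = 1
~((α | α) -> α) = ~1 = 0
((α -> (α -> β)) -> (β <-> β)) -> ~((α | α) -> α) = 1 -> 0 = 0
(((~α | β) <-> ((β | β) -> α)) -> ~(β | (α -> α))) | (((α -> (α -> β)) -> (β <-> β)) -> ~((α | α) -> α)) = 1/7 | 0 = 1/7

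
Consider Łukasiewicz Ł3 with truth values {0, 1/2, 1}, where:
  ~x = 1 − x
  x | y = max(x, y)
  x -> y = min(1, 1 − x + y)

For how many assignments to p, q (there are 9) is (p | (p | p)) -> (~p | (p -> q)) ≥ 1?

p = 0, q = 0 ↦ 1  ≥
p = 0, q = 1/2 ↦ 1  ≥
p = 0, q = 1 ↦ 1  ≥
p = 1/2, q = 0 ↦ 1  ≥
p = 1/2, q = 1/2 ↦ 1  ≥
p = 1/2, q = 1 ↦ 1  ≥
p = 1, q = 0 ↦ 0  <
p = 1, q = 1/2 ↦ 1/2  <
p = 1, q = 1 ↦ 1  ≥
So 7 of the 9 assignments meet the threshold.

7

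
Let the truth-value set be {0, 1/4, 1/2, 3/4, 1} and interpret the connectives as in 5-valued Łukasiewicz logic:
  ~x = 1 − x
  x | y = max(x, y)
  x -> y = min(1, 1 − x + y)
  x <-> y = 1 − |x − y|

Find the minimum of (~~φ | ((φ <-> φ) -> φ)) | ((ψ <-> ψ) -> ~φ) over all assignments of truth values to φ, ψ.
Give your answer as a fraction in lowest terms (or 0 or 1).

1/2

Take φ = 1/2, ψ = 0:
~φ = ~1/2 = 1/2
~~φ = ~1/2 = 1/2
φ <-> φ = 1/2 <-> 1/2 = 1
(φ <-> φ) -> φ = 1 -> 1/2 = 1/2
~~φ | ((φ <-> φ) -> φ) = 1/2 | 1/2 = 1/2
ψ <-> ψ = 0 <-> 0 = 1
~φ = ~1/2 = 1/2
(ψ <-> ψ) -> ~φ = 1 -> 1/2 = 1/2
(~~φ | ((φ <-> φ) -> φ)) | ((ψ <-> ψ) -> ~φ) = 1/2 | 1/2 = 1/2
No assignment yields a value below 1/2, so this is the minimum.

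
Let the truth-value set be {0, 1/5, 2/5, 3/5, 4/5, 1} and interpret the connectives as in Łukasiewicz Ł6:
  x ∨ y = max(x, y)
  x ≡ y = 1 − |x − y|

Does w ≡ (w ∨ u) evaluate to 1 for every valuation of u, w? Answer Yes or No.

No

Counterexample: take u = 1/5, w = 0.
w ∨ u = 0 ∨ 1/5 = 1/5
w ≡ (w ∨ u) = 0 ≡ 1/5 = 4/5
This gives 4/5 ≠ 1.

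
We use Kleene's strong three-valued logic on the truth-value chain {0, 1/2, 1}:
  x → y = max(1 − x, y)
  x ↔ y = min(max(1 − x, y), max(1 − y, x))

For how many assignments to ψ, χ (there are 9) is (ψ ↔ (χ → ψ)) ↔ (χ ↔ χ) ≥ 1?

ψ = 0, χ = 0 ↦ 0  <
ψ = 0, χ = 1/2 ↦ 1/2  <
ψ = 0, χ = 1 ↦ 1  ≥
ψ = 1/2, χ = 0 ↦ 1/2  <
ψ = 1/2, χ = 1/2 ↦ 1/2  <
ψ = 1/2, χ = 1 ↦ 1/2  <
ψ = 1, χ = 0 ↦ 1  ≥
ψ = 1, χ = 1/2 ↦ 1/2  <
ψ = 1, χ = 1 ↦ 1  ≥
So 3 of the 9 assignments meet the threshold.

3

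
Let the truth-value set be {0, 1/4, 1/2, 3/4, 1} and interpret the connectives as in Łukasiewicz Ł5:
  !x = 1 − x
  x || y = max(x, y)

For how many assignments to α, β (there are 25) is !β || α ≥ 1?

9

value 1: 9 assignments (counts)
value 3/4: 7 assignments
value 1/2: 5 assignments
value 1/4: 3 assignments
value 0: 1 assignment
So 9 of the 25 assignments meet the threshold.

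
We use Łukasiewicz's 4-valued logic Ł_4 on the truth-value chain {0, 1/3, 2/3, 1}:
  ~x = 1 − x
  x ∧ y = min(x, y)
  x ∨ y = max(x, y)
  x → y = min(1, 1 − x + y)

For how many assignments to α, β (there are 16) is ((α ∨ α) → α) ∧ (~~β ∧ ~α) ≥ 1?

1

α = 0, β = 0 ↦ 0  <
α = 0, β = 1/3 ↦ 1/3  <
α = 0, β = 2/3 ↦ 2/3  <
α = 0, β = 1 ↦ 1  ≥
α = 1/3, β = 0 ↦ 0  <
α = 1/3, β = 1/3 ↦ 1/3  <
α = 1/3, β = 2/3 ↦ 2/3  <
α = 1/3, β = 1 ↦ 2/3  <
α = 2/3, β = 0 ↦ 0  <
α = 2/3, β = 1/3 ↦ 1/3  <
α = 2/3, β = 2/3 ↦ 1/3  <
α = 2/3, β = 1 ↦ 1/3  <
α = 1, β = 0 ↦ 0  <
α = 1, β = 1/3 ↦ 0  <
α = 1, β = 2/3 ↦ 0  <
α = 1, β = 1 ↦ 0  <
So 1 of the 16 assignments meets the threshold.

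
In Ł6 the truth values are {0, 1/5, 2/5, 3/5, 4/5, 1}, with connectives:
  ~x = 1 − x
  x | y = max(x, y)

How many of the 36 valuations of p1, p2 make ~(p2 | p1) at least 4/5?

value 1: 1 assignment (counts)
value 4/5: 3 assignments (counts)
value 3/5: 5 assignments
value 2/5: 7 assignments
value 1/5: 9 assignments
value 0: 11 assignments
So 4 of the 36 assignments meet the threshold.

4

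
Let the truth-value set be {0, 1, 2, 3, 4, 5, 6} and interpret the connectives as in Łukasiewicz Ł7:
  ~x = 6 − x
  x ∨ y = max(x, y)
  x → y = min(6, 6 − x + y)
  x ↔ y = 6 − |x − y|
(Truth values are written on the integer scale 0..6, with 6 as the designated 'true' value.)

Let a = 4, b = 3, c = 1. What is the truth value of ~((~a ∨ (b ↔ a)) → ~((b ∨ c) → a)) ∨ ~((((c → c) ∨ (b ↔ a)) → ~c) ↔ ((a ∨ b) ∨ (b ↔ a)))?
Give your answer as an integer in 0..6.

~a = ~4 = 2
b ↔ a = 3 ↔ 4 = 5
~a ∨ (b ↔ a) = 2 ∨ 5 = 5
b ∨ c = 3 ∨ 1 = 3
(b ∨ c) → a = 3 → 4 = 6
~((b ∨ c) → a) = ~6 = 0
(~a ∨ (b ↔ a)) → ~((b ∨ c) → a) = 5 → 0 = 1
~((~a ∨ (b ↔ a)) → ~((b ∨ c) → a)) = ~1 = 5
c → c = 1 → 1 = 6
b ↔ a = 3 ↔ 4 = 5
(c → c) ∨ (b ↔ a) = 6 ∨ 5 = 6
~c = ~1 = 5
((c → c) ∨ (b ↔ a)) → ~c = 6 → 5 = 5
a ∨ b = 4 ∨ 3 = 4
b ↔ a = 3 ↔ 4 = 5
(a ∨ b) ∨ (b ↔ a) = 4 ∨ 5 = 5
(((c → c) ∨ (b ↔ a)) → ~c) ↔ ((a ∨ b) ∨ (b ↔ a)) = 5 ↔ 5 = 6
~((((c → c) ∨ (b ↔ a)) → ~c) ↔ ((a ∨ b) ∨ (b ↔ a))) = ~6 = 0
~((~a ∨ (b ↔ a)) → ~((b ∨ c) → a)) ∨ ~((((c → c) ∨ (b ↔ a)) → ~c) ↔ ((a ∨ b) ∨ (b ↔ a))) = 5 ∨ 0 = 5

5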